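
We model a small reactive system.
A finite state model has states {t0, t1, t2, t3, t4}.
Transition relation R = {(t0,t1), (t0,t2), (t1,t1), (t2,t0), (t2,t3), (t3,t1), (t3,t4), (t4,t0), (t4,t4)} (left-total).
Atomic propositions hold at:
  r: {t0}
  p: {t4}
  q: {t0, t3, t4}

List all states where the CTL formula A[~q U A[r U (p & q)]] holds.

{t4}

Sat(~q) = {t1, t2}
Sat(p & q) = {t4}
A[r U (p & q)]: least fixpoint, start Z0 = Sat((p & q)) = {t4}, add states in Sat(r) with every successor in Z. Already a fixed point.
Sat(A[r U (p & q)]) = {t4}
A[~q U A[r U (p & q)]]: least fixpoint, start Z0 = Sat(A[r U (p & q)]) = {t4}, add states in Sat(~q) with every successor in Z. Already a fixed point.
Sat(A[~q U A[r U (p & q)]]) = {t4}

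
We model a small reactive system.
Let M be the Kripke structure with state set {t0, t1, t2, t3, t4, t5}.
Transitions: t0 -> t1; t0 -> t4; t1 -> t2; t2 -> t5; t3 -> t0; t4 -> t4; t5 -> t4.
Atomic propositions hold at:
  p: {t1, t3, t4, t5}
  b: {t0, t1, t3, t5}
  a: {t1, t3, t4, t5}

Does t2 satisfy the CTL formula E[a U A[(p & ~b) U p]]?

Sat(~b) = {t2, t4}
Sat(p & ~b) = {t4}
A[(p & ~b) U p]: least fixpoint, start Z0 = Sat(p) = {t1, t3, t4, t5}, add states in Sat(p & ~b) with every successor in Z. Already a fixed point.
Sat(A[(p & ~b) U p]) = {t1, t3, t4, t5}
E[a U A[(p & ~b) U p]]: least fixpoint, start Z0 = Sat(A[(p & ~b) U p]) = {t1, t3, t4, t5}, add states in Sat(a) with some successor in Z. Already a fixed point.
Sat(E[a U A[(p & ~b) U p]]) = {t1, t3, t4, t5}
t2 ∉ Sat(E[a U A[(p & ~b) U p]]) = {t1, t3, t4, t5}, so the formula does not hold at t2.

No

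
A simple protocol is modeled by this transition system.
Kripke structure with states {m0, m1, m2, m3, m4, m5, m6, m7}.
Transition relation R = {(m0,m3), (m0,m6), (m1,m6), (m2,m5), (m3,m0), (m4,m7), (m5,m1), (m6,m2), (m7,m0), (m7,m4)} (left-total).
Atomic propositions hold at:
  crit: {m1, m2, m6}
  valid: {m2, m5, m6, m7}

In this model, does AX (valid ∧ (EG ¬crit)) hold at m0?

Sat(¬crit) = {m0, m3, m4, m5, m7}
EG ¬crit: greatest fixpoint, start Z0 = {m0, m3, m4, m5, m7}, keep only states in Sat with some successor in Z. Z1 = {m0, m3, m4, m7}; fixed.
Sat(EG ¬crit) = {m0, m3, m4, m7}
Sat(valid ∧ (EG ¬crit)) = {m7}
Sat(AX (valid ∧ (EG ¬crit))) = {s : every successor in {m7}} = {m4}
m0 ∉ Sat(AX (valid ∧ (EG ¬crit))) = {m4}, so the formula does not hold at m0.

No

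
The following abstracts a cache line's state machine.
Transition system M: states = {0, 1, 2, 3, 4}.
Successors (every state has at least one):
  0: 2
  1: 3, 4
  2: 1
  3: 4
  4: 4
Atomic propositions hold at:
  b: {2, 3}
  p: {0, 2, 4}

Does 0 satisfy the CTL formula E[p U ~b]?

Yes

Sat(~b) = {0, 1, 4}
E[p U ~b]: least fixpoint, start Z0 = Sat(~b) = {0, 1, 4}, add states in Sat(p) with some successor in Z. Z1 = {0, 1, 2, 4}; fixed.
Sat(E[p U ~b]) = {0, 1, 2, 4}
0 ∈ Sat(E[p U ~b]) = {0, 1, 2, 4}, so the formula holds at 0.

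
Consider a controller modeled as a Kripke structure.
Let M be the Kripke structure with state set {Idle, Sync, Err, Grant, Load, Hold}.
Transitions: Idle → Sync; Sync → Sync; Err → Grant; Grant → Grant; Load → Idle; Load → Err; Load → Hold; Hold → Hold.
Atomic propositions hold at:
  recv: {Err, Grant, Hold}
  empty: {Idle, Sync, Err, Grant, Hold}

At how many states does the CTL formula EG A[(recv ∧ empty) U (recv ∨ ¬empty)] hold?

4

Sat(recv ∧ empty) = {Err, Grant, Hold}
Sat(¬empty) = {Load}
Sat(recv ∨ ¬empty) = {Err, Grant, Load, Hold}
A[(recv ∧ empty) U (recv ∨ ¬empty)]: least fixpoint, start Z0 = Sat((recv ∨ ¬empty)) = {Err, Grant, Load, Hold}, add states in Sat(recv ∧ empty) with every successor in Z. Already a fixed point.
Sat(A[(recv ∧ empty) U (recv ∨ ¬empty)]) = {Err, Grant, Load, Hold}
EG A[(recv ∧ empty) U (recv ∨ ¬empty)]: greatest fixpoint, start Z0 = {Err, Grant, Load, Hold}, keep only states in Sat with some successor in Z. Already a fixed point.
Sat(EG A[(recv ∧ empty) U (recv ∨ ¬empty)]) = {Err, Grant, Load, Hold}
|Sat(EG A[(recv ∧ empty) U (recv ∨ ¬empty)])| = |{Err, Grant, Load, Hold}| = 4.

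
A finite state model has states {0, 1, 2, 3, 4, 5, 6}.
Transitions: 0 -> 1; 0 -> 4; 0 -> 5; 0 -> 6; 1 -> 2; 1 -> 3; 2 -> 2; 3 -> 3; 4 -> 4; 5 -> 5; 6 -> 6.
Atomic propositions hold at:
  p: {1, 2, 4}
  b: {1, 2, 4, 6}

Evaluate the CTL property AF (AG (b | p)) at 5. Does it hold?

Sat(b | p) = {1, 2, 4, 6}
AG (b | p): greatest fixpoint, start Z0 = {1, 2, 4, 6}, keep only states in Sat with every successor in Z. Z1 = {2, 4, 6}; fixed.
Sat(AG (b | p)) = {2, 4, 6}
AF (AG (b | p)): least fixpoint, start Z0 = {2, 4, 6}, add states with every successor in Z. Already a fixed point.
Sat(AF (AG (b | p))) = {2, 4, 6}
5 ∉ Sat(AF (AG (b | p))) = {2, 4, 6}, so the formula does not hold at 5.

No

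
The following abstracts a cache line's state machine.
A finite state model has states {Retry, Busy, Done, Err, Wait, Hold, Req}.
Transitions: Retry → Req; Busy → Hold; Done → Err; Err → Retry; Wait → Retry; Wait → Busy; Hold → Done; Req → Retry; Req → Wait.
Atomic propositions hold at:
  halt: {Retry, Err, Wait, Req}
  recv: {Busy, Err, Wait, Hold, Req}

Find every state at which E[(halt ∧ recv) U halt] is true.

Sat(halt ∧ recv) = {Err, Wait, Req}
E[(halt ∧ recv) U halt]: least fixpoint, start Z0 = Sat(halt) = {Retry, Err, Wait, Req}, add states in Sat(halt ∧ recv) with some successor in Z. Already a fixed point.
Sat(E[(halt ∧ recv) U halt]) = {Retry, Err, Wait, Req}

{Retry, Err, Wait, Req}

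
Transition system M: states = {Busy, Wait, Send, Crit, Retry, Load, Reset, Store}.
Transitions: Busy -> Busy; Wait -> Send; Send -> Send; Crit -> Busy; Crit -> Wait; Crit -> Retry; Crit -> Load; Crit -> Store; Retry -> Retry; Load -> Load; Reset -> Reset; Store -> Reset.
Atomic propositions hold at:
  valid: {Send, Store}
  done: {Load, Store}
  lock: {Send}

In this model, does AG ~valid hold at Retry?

Yes

Sat(~valid) = {Busy, Wait, Crit, Retry, Load, Reset}
AG ~valid: greatest fixpoint, start Z0 = {Busy, Wait, Crit, Retry, Load, Reset}, keep only states in Sat with every successor in Z. Z1 = {Busy, Retry, Load, Reset}; fixed.
Sat(AG ~valid) = {Busy, Retry, Load, Reset}
Retry ∈ Sat(AG ~valid) = {Busy, Retry, Load, Reset}, so the formula holds at Retry.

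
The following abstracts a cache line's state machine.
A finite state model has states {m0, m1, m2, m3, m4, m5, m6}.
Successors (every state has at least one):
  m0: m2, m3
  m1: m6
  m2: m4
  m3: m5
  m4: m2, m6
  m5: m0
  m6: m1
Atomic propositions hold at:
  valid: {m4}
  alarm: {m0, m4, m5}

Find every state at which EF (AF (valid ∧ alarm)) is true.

{m0, m2, m3, m4, m5}

Sat(valid ∧ alarm) = {m4}
AF (valid ∧ alarm): least fixpoint, start Z0 = {m4}, add states with every successor in Z. Z1 = {m2, m4}; fixed.
Sat(AF (valid ∧ alarm)) = {m2, m4}
EF (AF (valid ∧ alarm)): least fixpoint, start Z0 = {m2, m4}, add states with some successor in Z. Z1 = {m0, m2, m4}; Z2 = {m0, m2, m4, m5}; Z3 = {m0, m2, m3, m4, m5}; fixed.
Sat(EF (AF (valid ∧ alarm))) = {m0, m2, m3, m4, m5}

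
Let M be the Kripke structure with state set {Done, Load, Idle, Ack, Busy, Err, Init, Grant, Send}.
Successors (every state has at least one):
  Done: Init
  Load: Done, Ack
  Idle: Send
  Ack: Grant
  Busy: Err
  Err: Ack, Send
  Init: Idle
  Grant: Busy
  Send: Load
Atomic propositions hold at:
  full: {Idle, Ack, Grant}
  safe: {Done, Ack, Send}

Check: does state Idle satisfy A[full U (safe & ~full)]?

Sat(~full) = {Done, Load, Busy, Err, Init, Send}
Sat(safe & ~full) = {Done, Send}
A[full U (safe & ~full)]: least fixpoint, start Z0 = Sat((safe & ~full)) = {Done, Send}, add states in Sat(full) with every successor in Z. Z1 = {Done, Idle, Send}; fixed.
Sat(A[full U (safe & ~full)]) = {Done, Idle, Send}
Idle ∈ Sat(A[full U (safe & ~full)]) = {Done, Idle, Send}, so the formula holds at Idle.

Yes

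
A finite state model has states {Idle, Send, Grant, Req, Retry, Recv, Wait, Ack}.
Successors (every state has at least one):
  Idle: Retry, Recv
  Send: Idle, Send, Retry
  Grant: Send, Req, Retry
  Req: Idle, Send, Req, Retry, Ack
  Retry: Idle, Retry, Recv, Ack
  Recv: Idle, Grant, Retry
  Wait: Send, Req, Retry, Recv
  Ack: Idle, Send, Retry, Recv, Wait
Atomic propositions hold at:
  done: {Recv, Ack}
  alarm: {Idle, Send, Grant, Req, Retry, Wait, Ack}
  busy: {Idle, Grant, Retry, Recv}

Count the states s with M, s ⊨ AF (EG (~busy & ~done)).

Sat(~busy) = {Send, Req, Wait, Ack}
Sat(~done) = {Idle, Send, Grant, Req, Retry, Wait}
Sat(~busy & ~done) = {Send, Req, Wait}
EG (~busy & ~done): greatest fixpoint, start Z0 = {Send, Req, Wait}, keep only states in Sat with some successor in Z. Already a fixed point.
Sat(EG (~busy & ~done)) = {Send, Req, Wait}
AF (EG (~busy & ~done)): least fixpoint, start Z0 = {Send, Req, Wait}, add states with every successor in Z. Already a fixed point.
Sat(AF (EG (~busy & ~done))) = {Send, Req, Wait}
|Sat(AF (EG (~busy & ~done)))| = |{Send, Req, Wait}| = 3.

3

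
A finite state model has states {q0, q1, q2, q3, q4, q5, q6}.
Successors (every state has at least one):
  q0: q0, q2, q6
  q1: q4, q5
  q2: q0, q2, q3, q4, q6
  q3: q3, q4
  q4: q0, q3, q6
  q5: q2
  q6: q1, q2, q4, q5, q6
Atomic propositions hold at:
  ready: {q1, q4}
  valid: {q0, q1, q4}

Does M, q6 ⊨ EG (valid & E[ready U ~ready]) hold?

No

Sat(~ready) = {q0, q2, q3, q5, q6}
E[ready U ~ready]: least fixpoint, start Z0 = Sat(~ready) = {q0, q2, q3, q5, q6}, add states in Sat(ready) with some successor in Z. Z1 = {q0, q1, q2, q3, q4, q5, q6}; fixed.
Sat(E[ready U ~ready]) = {q0, q1, q2, q3, q4, q5, q6}
Sat(valid & E[ready U ~ready]) = {q0, q1, q4}
EG (valid & E[ready U ~ready]): greatest fixpoint, start Z0 = {q0, q1, q4}, keep only states in Sat with some successor in Z. Already a fixed point.
Sat(EG (valid & E[ready U ~ready])) = {q0, q1, q4}
q6 ∉ Sat(EG (valid & E[ready U ~ready])) = {q0, q1, q4}, so the formula does not hold at q6.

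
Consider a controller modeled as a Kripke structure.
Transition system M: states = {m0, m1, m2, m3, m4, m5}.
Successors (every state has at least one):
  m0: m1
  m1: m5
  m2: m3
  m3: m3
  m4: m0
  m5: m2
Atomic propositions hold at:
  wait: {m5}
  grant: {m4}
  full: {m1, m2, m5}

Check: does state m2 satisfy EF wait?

No

EF wait: least fixpoint, start Z0 = {m5}, add states with some successor in Z. Z1 = {m1, m5}; Z2 = {m0, m1, m5}; Z3 = {m0, m1, m4, m5}; fixed.
Sat(EF wait) = {m0, m1, m4, m5}
m2 ∉ Sat(EF wait) = {m0, m1, m4, m5}, so the formula does not hold at m2.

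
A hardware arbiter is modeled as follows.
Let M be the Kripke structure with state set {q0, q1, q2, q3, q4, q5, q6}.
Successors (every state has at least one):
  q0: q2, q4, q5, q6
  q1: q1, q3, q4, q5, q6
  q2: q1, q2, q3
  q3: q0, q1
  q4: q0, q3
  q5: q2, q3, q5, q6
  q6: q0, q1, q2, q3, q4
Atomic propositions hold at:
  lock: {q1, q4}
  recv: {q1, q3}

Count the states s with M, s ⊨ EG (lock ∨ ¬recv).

Sat(¬recv) = {q0, q2, q4, q5, q6}
Sat(lock ∨ ¬recv) = {q0, q1, q2, q4, q5, q6}
EG (lock ∨ ¬recv): greatest fixpoint, start Z0 = {q0, q1, q2, q4, q5, q6}, keep only states in Sat with some successor in Z. Already a fixed point.
Sat(EG (lock ∨ ¬recv)) = {q0, q1, q2, q4, q5, q6}
|Sat(EG (lock ∨ ¬recv))| = |{q0, q1, q2, q4, q5, q6}| = 6.

6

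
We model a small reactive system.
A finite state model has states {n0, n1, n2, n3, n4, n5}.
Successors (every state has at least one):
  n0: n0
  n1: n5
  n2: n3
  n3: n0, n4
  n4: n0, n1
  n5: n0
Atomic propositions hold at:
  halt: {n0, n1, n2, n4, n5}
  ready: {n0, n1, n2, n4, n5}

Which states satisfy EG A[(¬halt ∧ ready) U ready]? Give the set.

{n0, n1, n4, n5}

Sat(¬halt) = {n3}
Sat(¬halt ∧ ready) = ∅
A[(¬halt ∧ ready) U ready]: least fixpoint, start Z0 = Sat(ready) = {n0, n1, n2, n4, n5}, add states in Sat(¬halt ∧ ready) with every successor in Z. Already a fixed point.
Sat(A[(¬halt ∧ ready) U ready]) = {n0, n1, n2, n4, n5}
EG A[(¬halt ∧ ready) U ready]: greatest fixpoint, start Z0 = {n0, n1, n2, n4, n5}, keep only states in Sat with some successor in Z. Z1 = {n0, n1, n4, n5}; fixed.
Sat(EG A[(¬halt ∧ ready) U ready]) = {n0, n1, n4, n5}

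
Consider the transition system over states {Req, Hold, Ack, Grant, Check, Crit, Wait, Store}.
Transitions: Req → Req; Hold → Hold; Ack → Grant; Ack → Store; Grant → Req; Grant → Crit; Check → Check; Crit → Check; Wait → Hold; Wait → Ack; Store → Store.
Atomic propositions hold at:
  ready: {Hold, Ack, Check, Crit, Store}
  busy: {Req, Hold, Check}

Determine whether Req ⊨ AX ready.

Sat(AX ready) = {s : every successor in {Hold, Ack, Check, Crit, Store}} = {Hold, Check, Crit, Wait, Store}
Req ∉ Sat(AX ready) = {Hold, Check, Crit, Wait, Store}, so the formula does not hold at Req.

No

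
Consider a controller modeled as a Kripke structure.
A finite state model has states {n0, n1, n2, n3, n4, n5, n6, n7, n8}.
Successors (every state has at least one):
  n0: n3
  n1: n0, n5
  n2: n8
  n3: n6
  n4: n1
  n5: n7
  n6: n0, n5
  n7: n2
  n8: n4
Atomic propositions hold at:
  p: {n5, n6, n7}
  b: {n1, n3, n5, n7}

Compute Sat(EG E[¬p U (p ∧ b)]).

Sat(¬p) = {n0, n1, n2, n3, n4, n8}
Sat(p ∧ b) = {n5, n7}
E[¬p U (p ∧ b)]: least fixpoint, start Z0 = Sat((p ∧ b)) = {n5, n7}, add states in Sat(¬p) with some successor in Z. Z1 = {n1, n5, n7}; Z2 = {n1, n4, n5, n7}; Z3 = {n1, n4, n5, n7, n8}; Z4 = {n1, n2, n4, n5, n7, n8}; fixed.
Sat(E[¬p U (p ∧ b)]) = {n1, n2, n4, n5, n7, n8}
EG E[¬p U (p ∧ b)]: greatest fixpoint, start Z0 = {n1, n2, n4, n5, n7, n8}, keep only states in Sat with some successor in Z. Already a fixed point.
Sat(EG E[¬p U (p ∧ b)]) = {n1, n2, n4, n5, n7, n8}

{n1, n2, n4, n5, n7, n8}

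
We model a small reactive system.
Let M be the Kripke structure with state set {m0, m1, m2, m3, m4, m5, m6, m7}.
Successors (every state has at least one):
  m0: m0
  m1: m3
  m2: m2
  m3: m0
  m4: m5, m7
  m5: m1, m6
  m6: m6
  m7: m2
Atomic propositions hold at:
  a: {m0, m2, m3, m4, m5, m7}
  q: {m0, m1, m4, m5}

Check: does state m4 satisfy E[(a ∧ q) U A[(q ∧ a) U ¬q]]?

Yes

Sat(a ∧ q) = {m0, m4, m5}
Sat(q ∧ a) = {m0, m4, m5}
Sat(¬q) = {m2, m3, m6, m7}
A[(q ∧ a) U ¬q]: least fixpoint, start Z0 = Sat(¬q) = {m2, m3, m6, m7}, add states in Sat(q ∧ a) with every successor in Z. Already a fixed point.
Sat(A[(q ∧ a) U ¬q]) = {m2, m3, m6, m7}
E[(a ∧ q) U A[(q ∧ a) U ¬q]]: least fixpoint, start Z0 = Sat(A[(q ∧ a) U ¬q]) = {m2, m3, m6, m7}, add states in Sat(a ∧ q) with some successor in Z. Z1 = {m2, m3, m4, m5, m6, m7}; fixed.
Sat(E[(a ∧ q) U A[(q ∧ a) U ¬q]]) = {m2, m3, m4, m5, m6, m7}
m4 ∈ Sat(E[(a ∧ q) U A[(q ∧ a) U ¬q]]) = {m2, m3, m4, m5, m6, m7}, so the formula holds at m4.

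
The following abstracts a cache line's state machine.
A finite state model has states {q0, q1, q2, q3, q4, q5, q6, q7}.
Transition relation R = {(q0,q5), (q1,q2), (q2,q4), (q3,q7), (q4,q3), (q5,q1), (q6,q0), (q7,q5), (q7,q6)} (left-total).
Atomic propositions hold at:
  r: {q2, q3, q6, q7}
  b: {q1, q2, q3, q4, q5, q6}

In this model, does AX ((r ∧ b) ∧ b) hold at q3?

Sat(r ∧ b) = {q2, q3, q6}
Sat((r ∧ b) ∧ b) = {q2, q3, q6}
Sat(AX ((r ∧ b) ∧ b)) = {s : every successor in {q2, q3, q6}} = {q1, q4}
q3 ∉ Sat(AX ((r ∧ b) ∧ b)) = {q1, q4}, so the formula does not hold at q3.

No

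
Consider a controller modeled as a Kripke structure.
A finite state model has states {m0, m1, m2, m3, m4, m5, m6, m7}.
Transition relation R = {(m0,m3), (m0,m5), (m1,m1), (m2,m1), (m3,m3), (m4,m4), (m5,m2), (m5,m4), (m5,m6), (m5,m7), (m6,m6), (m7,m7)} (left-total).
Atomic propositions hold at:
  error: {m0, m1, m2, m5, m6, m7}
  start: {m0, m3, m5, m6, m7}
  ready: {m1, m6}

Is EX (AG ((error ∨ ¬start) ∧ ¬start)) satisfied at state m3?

Sat(¬start) = {m1, m2, m4}
Sat(error ∨ ¬start) = {m0, m1, m2, m4, m5, m6, m7}
Sat((error ∨ ¬start) ∧ ¬start) = {m1, m2, m4}
AG ((error ∨ ¬start) ∧ ¬start): greatest fixpoint, start Z0 = {m1, m2, m4}, keep only states in Sat with every successor in Z. Already a fixed point.
Sat(AG ((error ∨ ¬start) ∧ ¬start)) = {m1, m2, m4}
Sat(EX (AG ((error ∨ ¬start) ∧ ¬start))) = {s : some successor in {m1, m2, m4}} = {m1, m2, m4, m5}
m3 ∉ Sat(EX (AG ((error ∨ ¬start) ∧ ¬start))) = {m1, m2, m4, m5}, so the formula does not hold at m3.

No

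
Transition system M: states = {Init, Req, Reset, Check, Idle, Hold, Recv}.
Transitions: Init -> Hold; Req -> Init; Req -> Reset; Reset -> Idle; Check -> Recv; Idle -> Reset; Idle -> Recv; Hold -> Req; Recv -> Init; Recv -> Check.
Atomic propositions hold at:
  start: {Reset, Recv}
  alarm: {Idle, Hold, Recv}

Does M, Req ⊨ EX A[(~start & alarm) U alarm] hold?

No

Sat(~start) = {Init, Req, Check, Idle, Hold}
Sat(~start & alarm) = {Idle, Hold}
A[(~start & alarm) U alarm]: least fixpoint, start Z0 = Sat(alarm) = {Idle, Hold, Recv}, add states in Sat(~start & alarm) with every successor in Z. Already a fixed point.
Sat(A[(~start & alarm) U alarm]) = {Idle, Hold, Recv}
Sat(EX A[(~start & alarm) U alarm]) = {s : some successor in {Idle, Hold, Recv}} = {Init, Reset, Check, Idle}
Req ∉ Sat(EX A[(~start & alarm) U alarm]) = {Init, Reset, Check, Idle}, so the formula does not hold at Req.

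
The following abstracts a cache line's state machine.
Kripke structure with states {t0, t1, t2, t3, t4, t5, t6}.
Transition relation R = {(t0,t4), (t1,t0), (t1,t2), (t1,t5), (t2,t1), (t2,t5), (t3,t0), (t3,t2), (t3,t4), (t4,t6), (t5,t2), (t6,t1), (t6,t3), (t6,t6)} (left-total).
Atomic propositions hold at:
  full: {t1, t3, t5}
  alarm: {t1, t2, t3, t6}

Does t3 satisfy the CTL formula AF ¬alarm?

No

Sat(¬alarm) = {t0, t4, t5}
AF ¬alarm: least fixpoint, start Z0 = {t0, t4, t5}, add states with every successor in Z. Already a fixed point.
Sat(AF ¬alarm) = {t0, t4, t5}
t3 ∉ Sat(AF ¬alarm) = {t0, t4, t5}, so the formula does not hold at t3.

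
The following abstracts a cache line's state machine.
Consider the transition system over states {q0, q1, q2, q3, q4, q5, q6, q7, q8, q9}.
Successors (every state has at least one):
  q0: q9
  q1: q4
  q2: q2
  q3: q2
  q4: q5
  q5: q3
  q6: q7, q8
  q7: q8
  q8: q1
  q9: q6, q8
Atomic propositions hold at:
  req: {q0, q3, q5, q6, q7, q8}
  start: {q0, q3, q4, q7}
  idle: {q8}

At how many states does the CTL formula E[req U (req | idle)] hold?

6

Sat(req | idle) = {q0, q3, q5, q6, q7, q8}
E[req U (req | idle)]: least fixpoint, start Z0 = Sat((req | idle)) = {q0, q3, q5, q6, q7, q8}, add states in Sat(req) with some successor in Z. Already a fixed point.
Sat(E[req U (req | idle)]) = {q0, q3, q5, q6, q7, q8}
|Sat(E[req U (req | idle)])| = |{q0, q3, q5, q6, q7, q8}| = 6.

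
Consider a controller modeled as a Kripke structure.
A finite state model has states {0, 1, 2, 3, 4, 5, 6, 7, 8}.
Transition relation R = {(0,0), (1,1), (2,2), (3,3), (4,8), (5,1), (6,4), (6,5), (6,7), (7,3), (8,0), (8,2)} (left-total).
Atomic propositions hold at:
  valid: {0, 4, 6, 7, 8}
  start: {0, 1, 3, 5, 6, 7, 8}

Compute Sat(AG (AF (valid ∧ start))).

Sat(valid ∧ start) = {0, 6, 7, 8}
AF (valid ∧ start): least fixpoint, start Z0 = {0, 6, 7, 8}, add states with every successor in Z. Z1 = {0, 4, 6, 7, 8}; fixed.
Sat(AF (valid ∧ start)) = {0, 4, 6, 7, 8}
AG (AF (valid ∧ start)): greatest fixpoint, start Z0 = {0, 4, 6, 7, 8}, keep only states in Sat with every successor in Z. Z1 = {0, 4}; Z2 = {0}; fixed.
Sat(AG (AF (valid ∧ start))) = {0}

{0}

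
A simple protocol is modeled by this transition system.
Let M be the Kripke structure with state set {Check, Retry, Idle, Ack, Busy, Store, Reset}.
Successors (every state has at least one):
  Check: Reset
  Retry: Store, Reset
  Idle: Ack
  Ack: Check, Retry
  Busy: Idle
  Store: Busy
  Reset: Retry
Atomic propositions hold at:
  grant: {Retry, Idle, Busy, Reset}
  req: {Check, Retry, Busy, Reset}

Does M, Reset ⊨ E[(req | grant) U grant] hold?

Yes

Sat(req | grant) = {Check, Retry, Idle, Busy, Reset}
E[(req | grant) U grant]: least fixpoint, start Z0 = Sat(grant) = {Retry, Idle, Busy, Reset}, add states in Sat(req | grant) with some successor in Z. Z1 = {Check, Retry, Idle, Busy, Reset}; fixed.
Sat(E[(req | grant) U grant]) = {Check, Retry, Idle, Busy, Reset}
Reset ∈ Sat(E[(req | grant) U grant]) = {Check, Retry, Idle, Busy, Reset}, so the formula holds at Reset.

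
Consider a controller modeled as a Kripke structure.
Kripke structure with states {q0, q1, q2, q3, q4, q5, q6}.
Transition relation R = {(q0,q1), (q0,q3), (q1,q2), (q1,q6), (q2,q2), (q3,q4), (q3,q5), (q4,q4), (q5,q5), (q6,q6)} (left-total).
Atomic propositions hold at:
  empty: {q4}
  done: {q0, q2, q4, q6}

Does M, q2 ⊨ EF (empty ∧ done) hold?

Sat(empty ∧ done) = {q4}
EF (empty ∧ done): least fixpoint, start Z0 = {q4}, add states with some successor in Z. Z1 = {q3, q4}; Z2 = {q0, q3, q4}; fixed.
Sat(EF (empty ∧ done)) = {q0, q3, q4}
q2 ∉ Sat(EF (empty ∧ done)) = {q0, q3, q4}, so the formula does not hold at q2.

No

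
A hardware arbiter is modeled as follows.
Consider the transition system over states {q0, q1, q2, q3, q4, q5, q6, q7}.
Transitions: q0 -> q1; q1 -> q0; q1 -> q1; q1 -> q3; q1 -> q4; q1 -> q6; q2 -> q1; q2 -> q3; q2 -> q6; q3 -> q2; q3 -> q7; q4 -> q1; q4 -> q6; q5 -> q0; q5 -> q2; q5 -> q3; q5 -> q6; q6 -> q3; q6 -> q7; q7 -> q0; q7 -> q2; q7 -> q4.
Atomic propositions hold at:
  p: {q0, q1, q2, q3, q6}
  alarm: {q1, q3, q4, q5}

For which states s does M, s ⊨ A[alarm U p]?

{q0, q1, q2, q3, q4, q5, q6}

A[alarm U p]: least fixpoint, start Z0 = Sat(p) = {q0, q1, q2, q3, q6}, add states in Sat(alarm) with every successor in Z. Z1 = {q0, q1, q2, q3, q4, q5, q6}; fixed.
Sat(A[alarm U p]) = {q0, q1, q2, q3, q4, q5, q6}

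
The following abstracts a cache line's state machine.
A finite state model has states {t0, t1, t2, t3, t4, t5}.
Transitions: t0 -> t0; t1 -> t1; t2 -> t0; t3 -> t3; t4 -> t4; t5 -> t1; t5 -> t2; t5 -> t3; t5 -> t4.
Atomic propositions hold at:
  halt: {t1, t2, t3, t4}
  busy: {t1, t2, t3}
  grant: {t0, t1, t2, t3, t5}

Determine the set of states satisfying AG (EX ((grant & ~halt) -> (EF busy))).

Sat(~halt) = {t0, t5}
Sat(grant & ~halt) = {t0, t5}
EF busy: least fixpoint, start Z0 = {t1, t2, t3}, add states with some successor in Z. Z1 = {t1, t2, t3, t5}; fixed.
Sat(EF busy) = {t1, t2, t3, t5}
Sat((grant & ~halt) -> (EF busy)) = {t1, t2, t3, t4, t5}
Sat(EX ((grant & ~halt) -> (EF busy))) = {s : some successor in {t1, t2, t3, t4, t5}} = {t1, t3, t4, t5}
AG (EX ((grant & ~halt) -> (EF busy))): greatest fixpoint, start Z0 = {t1, t3, t4, t5}, keep only states in Sat with every successor in Z. Z1 = {t1, t3, t4}; fixed.
Sat(AG (EX ((grant & ~halt) -> (EF busy)))) = {t1, t3, t4}

{t1, t3, t4}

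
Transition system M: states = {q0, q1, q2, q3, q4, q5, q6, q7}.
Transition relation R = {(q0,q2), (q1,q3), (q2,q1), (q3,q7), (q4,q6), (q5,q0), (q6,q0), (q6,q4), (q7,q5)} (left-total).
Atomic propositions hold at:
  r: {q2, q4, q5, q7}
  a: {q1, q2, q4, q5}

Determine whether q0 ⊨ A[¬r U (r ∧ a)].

Yes

Sat(¬r) = {q0, q1, q3, q6}
Sat(r ∧ a) = {q2, q4, q5}
A[¬r U (r ∧ a)]: least fixpoint, start Z0 = Sat((r ∧ a)) = {q2, q4, q5}, add states in Sat(¬r) with every successor in Z. Z1 = {q0, q2, q4, q5}; Z2 = {q0, q2, q4, q5, q6}; fixed.
Sat(A[¬r U (r ∧ a)]) = {q0, q2, q4, q5, q6}
q0 ∈ Sat(A[¬r U (r ∧ a)]) = {q0, q2, q4, q5, q6}, so the formula holds at q0.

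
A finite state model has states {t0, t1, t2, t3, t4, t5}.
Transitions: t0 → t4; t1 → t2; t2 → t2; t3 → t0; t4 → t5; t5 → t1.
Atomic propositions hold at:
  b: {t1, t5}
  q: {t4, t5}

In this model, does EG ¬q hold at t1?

Yes

Sat(¬q) = {t0, t1, t2, t3}
EG ¬q: greatest fixpoint, start Z0 = {t0, t1, t2, t3}, keep only states in Sat with some successor in Z. Z1 = {t1, t2, t3}; Z2 = {t1, t2}; fixed.
Sat(EG ¬q) = {t1, t2}
t1 ∈ Sat(EG ¬q) = {t1, t2}, so the formula holds at t1.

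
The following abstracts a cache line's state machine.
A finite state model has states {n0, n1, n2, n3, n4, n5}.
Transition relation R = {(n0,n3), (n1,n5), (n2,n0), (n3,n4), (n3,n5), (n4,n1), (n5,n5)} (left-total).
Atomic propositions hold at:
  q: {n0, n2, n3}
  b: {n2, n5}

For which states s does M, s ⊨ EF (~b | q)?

Sat(~b) = {n0, n1, n3, n4}
Sat(~b | q) = {n0, n1, n2, n3, n4}
EF (~b | q): least fixpoint, start Z0 = {n0, n1, n2, n3, n4}, add states with some successor in Z. Already a fixed point.
Sat(EF (~b | q)) = {n0, n1, n2, n3, n4}

{n0, n1, n2, n3, n4}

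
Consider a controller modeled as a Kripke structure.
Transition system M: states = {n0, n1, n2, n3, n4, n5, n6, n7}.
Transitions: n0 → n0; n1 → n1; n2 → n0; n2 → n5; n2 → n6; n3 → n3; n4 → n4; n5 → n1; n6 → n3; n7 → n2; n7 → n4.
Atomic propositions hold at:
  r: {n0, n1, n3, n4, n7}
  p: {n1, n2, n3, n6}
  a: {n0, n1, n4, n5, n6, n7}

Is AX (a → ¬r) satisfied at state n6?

Yes

Sat(¬r) = {n2, n5, n6}
Sat(a → ¬r) = {n2, n3, n5, n6}
Sat(AX (a → ¬r)) = {s : every successor in {n2, n3, n5, n6}} = {n3, n6}
n6 ∈ Sat(AX (a → ¬r)) = {n3, n6}, so the formula holds at n6.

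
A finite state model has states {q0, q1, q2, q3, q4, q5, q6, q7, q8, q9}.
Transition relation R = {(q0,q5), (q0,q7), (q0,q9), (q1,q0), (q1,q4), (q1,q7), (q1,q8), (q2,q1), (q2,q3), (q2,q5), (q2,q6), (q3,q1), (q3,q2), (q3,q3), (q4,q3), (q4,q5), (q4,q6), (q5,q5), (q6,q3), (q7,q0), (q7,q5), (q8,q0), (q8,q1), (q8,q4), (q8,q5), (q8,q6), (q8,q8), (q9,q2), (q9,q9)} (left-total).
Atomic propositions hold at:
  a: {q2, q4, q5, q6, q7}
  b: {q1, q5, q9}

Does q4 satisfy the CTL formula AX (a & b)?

No

Sat(a & b) = {q5}
Sat(AX (a & b)) = {s : every successor in {q5}} = {q5}
q4 ∉ Sat(AX (a & b)) = {q5}, so the formula does not hold at q4.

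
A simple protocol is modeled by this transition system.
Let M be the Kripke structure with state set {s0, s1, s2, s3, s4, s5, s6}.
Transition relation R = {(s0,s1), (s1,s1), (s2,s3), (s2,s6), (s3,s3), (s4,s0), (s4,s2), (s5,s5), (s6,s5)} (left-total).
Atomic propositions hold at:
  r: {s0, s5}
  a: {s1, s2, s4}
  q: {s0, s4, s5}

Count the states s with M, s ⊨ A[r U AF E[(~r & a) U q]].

4

Sat(~r) = {s1, s2, s3, s4, s6}
Sat(~r & a) = {s1, s2, s4}
E[(~r & a) U q]: least fixpoint, start Z0 = Sat(q) = {s0, s4, s5}, add states in Sat(~r & a) with some successor in Z. Already a fixed point.
Sat(E[(~r & a) U q]) = {s0, s4, s5}
AF E[(~r & a) U q]: least fixpoint, start Z0 = {s0, s4, s5}, add states with every successor in Z. Z1 = {s0, s4, s5, s6}; fixed.
Sat(AF E[(~r & a) U q]) = {s0, s4, s5, s6}
A[r U AF E[(~r & a) U q]]: least fixpoint, start Z0 = Sat(AF E[(~r & a) U q]) = {s0, s4, s5, s6}, add states in Sat(r) with every successor in Z. Already a fixed point.
Sat(A[r U AF E[(~r & a) U q]]) = {s0, s4, s5, s6}
|Sat(A[r U AF E[(~r & a) U q]])| = |{s0, s4, s5, s6}| = 4.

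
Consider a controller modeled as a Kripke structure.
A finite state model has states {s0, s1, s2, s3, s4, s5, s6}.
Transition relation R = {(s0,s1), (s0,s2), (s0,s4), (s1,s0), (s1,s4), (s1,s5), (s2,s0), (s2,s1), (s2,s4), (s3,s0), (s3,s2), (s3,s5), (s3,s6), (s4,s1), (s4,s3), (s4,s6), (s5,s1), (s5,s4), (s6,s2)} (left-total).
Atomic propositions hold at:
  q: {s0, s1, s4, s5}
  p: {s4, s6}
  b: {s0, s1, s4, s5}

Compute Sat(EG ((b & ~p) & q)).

{s0, s1, s5}

Sat(~p) = {s0, s1, s2, s3, s5}
Sat(b & ~p) = {s0, s1, s5}
Sat((b & ~p) & q) = {s0, s1, s5}
EG ((b & ~p) & q): greatest fixpoint, start Z0 = {s0, s1, s5}, keep only states in Sat with some successor in Z. Already a fixed point.
Sat(EG ((b & ~p) & q)) = {s0, s1, s5}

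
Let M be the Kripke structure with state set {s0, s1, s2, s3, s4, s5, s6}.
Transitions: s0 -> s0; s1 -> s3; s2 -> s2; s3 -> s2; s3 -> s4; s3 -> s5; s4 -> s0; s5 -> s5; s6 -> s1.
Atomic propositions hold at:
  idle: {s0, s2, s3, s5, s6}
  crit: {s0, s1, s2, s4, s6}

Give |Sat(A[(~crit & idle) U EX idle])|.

6

Sat(~crit) = {s3, s5}
Sat(~crit & idle) = {s3, s5}
Sat(EX idle) = {s : some successor in {s0, s2, s3, s5, s6}} = {s0, s1, s2, s3, s4, s5}
A[(~crit & idle) U EX idle]: least fixpoint, start Z0 = Sat(EX idle) = {s0, s1, s2, s3, s4, s5}, add states in Sat(~crit & idle) with every successor in Z. Already a fixed point.
Sat(A[(~crit & idle) U EX idle]) = {s0, s1, s2, s3, s4, s5}
|Sat(A[(~crit & idle) U EX idle])| = |{s0, s1, s2, s3, s4, s5}| = 6.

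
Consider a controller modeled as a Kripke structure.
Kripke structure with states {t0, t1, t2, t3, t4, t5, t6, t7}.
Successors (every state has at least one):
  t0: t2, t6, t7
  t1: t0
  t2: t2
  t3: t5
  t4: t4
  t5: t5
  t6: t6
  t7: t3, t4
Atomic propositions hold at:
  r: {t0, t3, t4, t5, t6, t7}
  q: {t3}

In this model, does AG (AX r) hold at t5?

Yes

Sat(AX r) = {s : every successor in {t0, t3, t4, t5, t6, t7}} = {t1, t3, t4, t5, t6, t7}
AG (AX r): greatest fixpoint, start Z0 = {t1, t3, t4, t5, t6, t7}, keep only states in Sat with every successor in Z. Z1 = {t3, t4, t5, t6, t7}; fixed.
Sat(AG (AX r)) = {t3, t4, t5, t6, t7}
t5 ∈ Sat(AG (AX r)) = {t3, t4, t5, t6, t7}, so the formula holds at t5.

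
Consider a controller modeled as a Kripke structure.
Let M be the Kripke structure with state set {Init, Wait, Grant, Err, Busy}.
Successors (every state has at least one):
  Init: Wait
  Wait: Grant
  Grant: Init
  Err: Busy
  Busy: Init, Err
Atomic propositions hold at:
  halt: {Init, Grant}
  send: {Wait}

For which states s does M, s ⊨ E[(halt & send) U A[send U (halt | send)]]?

Sat(halt & send) = ∅
Sat(halt | send) = {Init, Wait, Grant}
A[send U (halt | send)]: least fixpoint, start Z0 = Sat((halt | send)) = {Init, Wait, Grant}, add states in Sat(send) with every successor in Z. Already a fixed point.
Sat(A[send U (halt | send)]) = {Init, Wait, Grant}
E[(halt & send) U A[send U (halt | send)]]: least fixpoint, start Z0 = Sat(A[send U (halt | send)]) = {Init, Wait, Grant}, add states in Sat(halt & send) with some successor in Z. Already a fixed point.
Sat(E[(halt & send) U A[send U (halt | send)]]) = {Init, Wait, Grant}

{Init, Wait, Grant}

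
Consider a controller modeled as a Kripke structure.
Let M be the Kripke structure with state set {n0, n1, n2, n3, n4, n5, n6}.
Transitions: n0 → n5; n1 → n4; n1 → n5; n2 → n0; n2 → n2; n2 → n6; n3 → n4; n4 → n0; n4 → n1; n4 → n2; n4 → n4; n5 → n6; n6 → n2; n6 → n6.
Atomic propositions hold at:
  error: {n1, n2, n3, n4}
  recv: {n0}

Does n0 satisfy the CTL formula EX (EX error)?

No

Sat(EX error) = {s : some successor in {n1, n2, n3, n4}} = {n1, n2, n3, n4, n6}
Sat(EX (EX error)) = {s : some successor in {n1, n2, n3, n4, n6}} = {n1, n2, n3, n4, n5, n6}
n0 ∉ Sat(EX (EX error)) = {n1, n2, n3, n4, n5, n6}, so the formula does not hold at n0.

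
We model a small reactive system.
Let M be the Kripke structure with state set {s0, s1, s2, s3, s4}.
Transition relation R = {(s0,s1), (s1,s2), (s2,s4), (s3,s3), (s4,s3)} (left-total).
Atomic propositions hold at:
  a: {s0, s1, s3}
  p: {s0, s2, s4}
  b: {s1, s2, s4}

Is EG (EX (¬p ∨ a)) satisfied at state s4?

Yes

Sat(¬p) = {s1, s3}
Sat(¬p ∨ a) = {s0, s1, s3}
Sat(EX (¬p ∨ a)) = {s : some successor in {s0, s1, s3}} = {s0, s3, s4}
EG (EX (¬p ∨ a)): greatest fixpoint, start Z0 = {s0, s3, s4}, keep only states in Sat with some successor in Z. Z1 = {s3, s4}; fixed.
Sat(EG (EX (¬p ∨ a))) = {s3, s4}
s4 ∈ Sat(EG (EX (¬p ∨ a))) = {s3, s4}, so the formula holds at s4.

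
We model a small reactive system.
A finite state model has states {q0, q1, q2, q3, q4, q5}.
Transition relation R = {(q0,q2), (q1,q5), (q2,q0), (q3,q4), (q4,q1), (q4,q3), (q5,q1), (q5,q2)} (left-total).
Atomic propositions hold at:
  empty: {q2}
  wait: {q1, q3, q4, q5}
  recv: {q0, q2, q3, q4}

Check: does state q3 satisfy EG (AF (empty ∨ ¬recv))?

No

Sat(¬recv) = {q1, q5}
Sat(empty ∨ ¬recv) = {q1, q2, q5}
AF (empty ∨ ¬recv): least fixpoint, start Z0 = {q1, q2, q5}, add states with every successor in Z. Z1 = {q0, q1, q2, q5}; fixed.
Sat(AF (empty ∨ ¬recv)) = {q0, q1, q2, q5}
EG (AF (empty ∨ ¬recv)): greatest fixpoint, start Z0 = {q0, q1, q2, q5}, keep only states in Sat with some successor in Z. Already a fixed point.
Sat(EG (AF (empty ∨ ¬recv))) = {q0, q1, q2, q5}
q3 ∉ Sat(EG (AF (empty ∨ ¬recv))) = {q0, q1, q2, q5}, so the formula does not hold at q3.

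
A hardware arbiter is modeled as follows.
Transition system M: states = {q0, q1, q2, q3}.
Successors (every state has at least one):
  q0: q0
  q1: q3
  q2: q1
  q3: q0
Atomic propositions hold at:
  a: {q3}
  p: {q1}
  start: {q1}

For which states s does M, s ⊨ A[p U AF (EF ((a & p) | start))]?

Sat(a & p) = ∅
Sat((a & p) | start) = {q1}
EF ((a & p) | start): least fixpoint, start Z0 = {q1}, add states with some successor in Z. Z1 = {q1, q2}; fixed.
Sat(EF ((a & p) | start)) = {q1, q2}
AF (EF ((a & p) | start)): least fixpoint, start Z0 = {q1, q2}, add states with every successor in Z. Already a fixed point.
Sat(AF (EF ((a & p) | start))) = {q1, q2}
A[p U AF (EF ((a & p) | start))]: least fixpoint, start Z0 = Sat(AF (EF ((a & p) | start))) = {q1, q2}, add states in Sat(p) with every successor in Z. Already a fixed point.
Sat(A[p U AF (EF ((a & p) | start))]) = {q1, q2}

{q1, q2}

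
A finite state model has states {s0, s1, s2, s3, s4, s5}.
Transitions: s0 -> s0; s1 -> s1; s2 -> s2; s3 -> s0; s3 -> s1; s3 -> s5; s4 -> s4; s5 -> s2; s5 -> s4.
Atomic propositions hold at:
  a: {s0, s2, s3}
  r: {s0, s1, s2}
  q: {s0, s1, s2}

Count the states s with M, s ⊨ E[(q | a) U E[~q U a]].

Sat(q | a) = {s0, s1, s2, s3}
Sat(~q) = {s3, s4, s5}
E[~q U a]: least fixpoint, start Z0 = Sat(a) = {s0, s2, s3}, add states in Sat(~q) with some successor in Z. Z1 = {s0, s2, s3, s5}; fixed.
Sat(E[~q U a]) = {s0, s2, s3, s5}
E[(q | a) U E[~q U a]]: least fixpoint, start Z0 = Sat(E[~q U a]) = {s0, s2, s3, s5}, add states in Sat(q | a) with some successor in Z. Already a fixed point.
Sat(E[(q | a) U E[~q U a]]) = {s0, s2, s3, s5}
|Sat(E[(q | a) U E[~q U a]])| = |{s0, s2, s3, s5}| = 4.

4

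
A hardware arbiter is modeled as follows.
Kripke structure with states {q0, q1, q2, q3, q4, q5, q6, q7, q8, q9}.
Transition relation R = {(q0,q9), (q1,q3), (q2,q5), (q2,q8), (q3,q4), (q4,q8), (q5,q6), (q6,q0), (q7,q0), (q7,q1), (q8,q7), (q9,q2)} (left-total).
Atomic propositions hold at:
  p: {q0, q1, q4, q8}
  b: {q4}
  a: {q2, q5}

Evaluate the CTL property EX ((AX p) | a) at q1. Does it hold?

Sat(AX p) = {s : every successor in {q0, q1, q4, q8}} = {q3, q4, q6, q7}
Sat((AX p) | a) = {q2, q3, q4, q5, q6, q7}
Sat(EX ((AX p) | a)) = {s : some successor in {q2, q3, q4, q5, q6, q7}} = {q1, q2, q3, q5, q8, q9}
q1 ∈ Sat(EX ((AX p) | a)) = {q1, q2, q3, q5, q8, q9}, so the formula holds at q1.

Yes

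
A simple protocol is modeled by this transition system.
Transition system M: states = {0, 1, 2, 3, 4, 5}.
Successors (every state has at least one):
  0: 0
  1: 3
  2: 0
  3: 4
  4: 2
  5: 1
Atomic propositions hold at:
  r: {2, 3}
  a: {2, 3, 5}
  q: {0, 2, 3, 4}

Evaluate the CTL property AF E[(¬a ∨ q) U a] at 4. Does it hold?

Yes

Sat(¬a) = {0, 1, 4}
Sat(¬a ∨ q) = {0, 1, 2, 3, 4}
E[(¬a ∨ q) U a]: least fixpoint, start Z0 = Sat(a) = {2, 3, 5}, add states in Sat(¬a ∨ q) with some successor in Z. Z1 = {1, 2, 3, 4, 5}; fixed.
Sat(E[(¬a ∨ q) U a]) = {1, 2, 3, 4, 5}
AF E[(¬a ∨ q) U a]: least fixpoint, start Z0 = {1, 2, 3, 4, 5}, add states with every successor in Z. Already a fixed point.
Sat(AF E[(¬a ∨ q) U a]) = {1, 2, 3, 4, 5}
4 ∈ Sat(AF E[(¬a ∨ q) U a]) = {1, 2, 3, 4, 5}, so the formula holds at 4.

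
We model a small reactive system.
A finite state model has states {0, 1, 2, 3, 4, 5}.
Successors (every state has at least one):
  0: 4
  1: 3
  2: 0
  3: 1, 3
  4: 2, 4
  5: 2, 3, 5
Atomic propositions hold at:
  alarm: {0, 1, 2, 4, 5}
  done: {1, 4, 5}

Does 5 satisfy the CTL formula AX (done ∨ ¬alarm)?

No

Sat(¬alarm) = {3}
Sat(done ∨ ¬alarm) = {1, 3, 4, 5}
Sat(AX (done ∨ ¬alarm)) = {s : every successor in {1, 3, 4, 5}} = {0, 1, 3}
5 ∉ Sat(AX (done ∨ ¬alarm)) = {0, 1, 3}, so the formula does not hold at 5.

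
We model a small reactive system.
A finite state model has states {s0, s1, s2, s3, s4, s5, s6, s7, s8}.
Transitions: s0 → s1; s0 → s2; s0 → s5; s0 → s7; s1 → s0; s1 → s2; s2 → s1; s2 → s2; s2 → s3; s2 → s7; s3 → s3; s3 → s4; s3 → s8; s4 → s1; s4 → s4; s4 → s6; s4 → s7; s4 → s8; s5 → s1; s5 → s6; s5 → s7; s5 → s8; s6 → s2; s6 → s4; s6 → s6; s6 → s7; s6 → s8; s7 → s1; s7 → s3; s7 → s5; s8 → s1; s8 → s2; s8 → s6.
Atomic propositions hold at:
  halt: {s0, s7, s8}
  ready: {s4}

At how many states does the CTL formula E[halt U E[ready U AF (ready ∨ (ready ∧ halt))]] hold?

1

Sat(ready ∧ halt) = ∅
Sat(ready ∨ (ready ∧ halt)) = {s4}
AF (ready ∨ (ready ∧ halt)): least fixpoint, start Z0 = {s4}, add states with every successor in Z. Already a fixed point.
Sat(AF (ready ∨ (ready ∧ halt))) = {s4}
E[ready U AF (ready ∨ (ready ∧ halt))]: least fixpoint, start Z0 = Sat(AF (ready ∨ (ready ∧ halt))) = {s4}, add states in Sat(ready) with some successor in Z. Already a fixed point.
Sat(E[ready U AF (ready ∨ (ready ∧ halt))]) = {s4}
E[halt U E[ready U AF (ready ∨ (ready ∧ halt))]]: least fixpoint, start Z0 = Sat(E[ready U AF (ready ∨ (ready ∧ halt))]) = {s4}, add states in Sat(halt) with some successor in Z. Already a fixed point.
Sat(E[halt U E[ready U AF (ready ∨ (ready ∧ halt))]]) = {s4}
|Sat(E[halt U E[ready U AF (ready ∨ (ready ∧ halt))]])| = |{s4}| = 1.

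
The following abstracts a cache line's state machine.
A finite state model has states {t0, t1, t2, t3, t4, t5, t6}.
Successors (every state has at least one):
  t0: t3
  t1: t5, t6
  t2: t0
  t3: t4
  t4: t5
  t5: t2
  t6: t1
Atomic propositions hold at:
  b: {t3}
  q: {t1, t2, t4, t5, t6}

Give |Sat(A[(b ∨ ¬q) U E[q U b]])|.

Sat(¬q) = {t0, t3}
Sat(b ∨ ¬q) = {t0, t3}
E[q U b]: least fixpoint, start Z0 = Sat(b) = {t3}, add states in Sat(q) with some successor in Z. Already a fixed point.
Sat(E[q U b]) = {t3}
A[(b ∨ ¬q) U E[q U b]]: least fixpoint, start Z0 = Sat(E[q U b]) = {t3}, add states in Sat(b ∨ ¬q) with every successor in Z. Z1 = {t0, t3}; fixed.
Sat(A[(b ∨ ¬q) U E[q U b]]) = {t0, t3}
|Sat(A[(b ∨ ¬q) U E[q U b]])| = |{t0, t3}| = 2.

2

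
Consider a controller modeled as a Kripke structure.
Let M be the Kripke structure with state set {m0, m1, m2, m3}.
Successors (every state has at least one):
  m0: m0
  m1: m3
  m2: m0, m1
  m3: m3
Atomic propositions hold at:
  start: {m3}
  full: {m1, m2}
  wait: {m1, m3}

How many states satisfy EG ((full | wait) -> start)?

2

Sat(full | wait) = {m1, m2, m3}
Sat((full | wait) -> start) = {m0, m3}
EG ((full | wait) -> start): greatest fixpoint, start Z0 = {m0, m3}, keep only states in Sat with some successor in Z. Already a fixed point.
Sat(EG ((full | wait) -> start)) = {m0, m3}
|Sat(EG ((full | wait) -> start))| = |{m0, m3}| = 2.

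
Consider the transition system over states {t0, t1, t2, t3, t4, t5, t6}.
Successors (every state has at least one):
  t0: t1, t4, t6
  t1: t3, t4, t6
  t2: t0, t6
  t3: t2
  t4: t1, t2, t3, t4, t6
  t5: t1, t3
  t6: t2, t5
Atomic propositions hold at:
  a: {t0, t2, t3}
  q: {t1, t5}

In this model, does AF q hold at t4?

AF q: least fixpoint, start Z0 = {t1, t5}, add states with every successor in Z. Already a fixed point.
Sat(AF q) = {t1, t5}
t4 ∉ Sat(AF q) = {t1, t5}, so the formula does not hold at t4.

No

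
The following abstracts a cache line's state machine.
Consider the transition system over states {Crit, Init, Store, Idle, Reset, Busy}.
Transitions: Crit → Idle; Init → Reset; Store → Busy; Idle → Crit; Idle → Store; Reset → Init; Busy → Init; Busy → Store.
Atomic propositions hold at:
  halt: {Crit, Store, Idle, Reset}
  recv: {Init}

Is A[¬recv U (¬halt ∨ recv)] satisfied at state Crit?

Sat(¬recv) = {Crit, Store, Idle, Reset, Busy}
Sat(¬halt) = {Init, Busy}
Sat(¬halt ∨ recv) = {Init, Busy}
A[¬recv U (¬halt ∨ recv)]: least fixpoint, start Z0 = Sat((¬halt ∨ recv)) = {Init, Busy}, add states in Sat(¬recv) with every successor in Z. Z1 = {Init, Store, Reset, Busy}; fixed.
Sat(A[¬recv U (¬halt ∨ recv)]) = {Init, Store, Reset, Busy}
Crit ∉ Sat(A[¬recv U (¬halt ∨ recv)]) = {Init, Store, Reset, Busy}, so the formula does not hold at Crit.

No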